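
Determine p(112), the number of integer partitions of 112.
761002156

p(n) counts ways to write n as a sum of positive integers (order ignored).
Euler's pentagonal recurrence: p(k) = p(k-1) + p(k-2) - p(k-5) - p(k-7) + p(k-12) + p(k-15) - ... (offsets j(3j∓1)/2, signs ++--, p(0)=1, p(<0)=0).
DP table for k = 0..111: p(0)=1, p(1)=1, p(2)=2, p(3)=3, p(4)=5, p(5)=7, p(6)=11, p(7)=15, p(8)=22, p(9)=30, p(10)=42, p(11)=56, p(12)=77, p(13)=101, p(14)=135, p(15)=176, p(16)=231, p(17)=297, p(18)=385, p(19)=490, p(20)=627, p(21)=792, p(22)=1002, p(23)=1255, p(24)=1575, p(25)=1958, p(26)=2436, p(27)=3010, p(28)=3718, p(29)=4565, p(30)=5604, p(31)=6842, p(32)=8349, p(33)=10143, p(34)=12310, p(35)=14883, p(36)=17977, p(37)=21637, p(38)=26015, p(39)=31185, p(40)=37338, p(41)=44583, p(42)=53174, p(43)=63261, p(44)=75175, p(45)=89134, p(46)=105558, p(47)=124754, p(48)=147273, p(49)=173525, p(50)=204226, p(51)=239943, p(52)=281589, p(53)=329931, p(54)=386155, p(55)=451276, p(56)=526823, p(57)=614154, p(58)=715220, p(59)=831820, p(60)=966467, p(61)=1121505, p(62)=1300156, p(63)=1505499, p(64)=1741630, p(65)=2012558, p(66)=2323520, p(67)=2679689, p(68)=3087735, p(69)=3554345, p(70)=4087968, p(71)=4697205, p(72)=5392783, p(73)=6185689, p(74)=7089500, p(75)=8118264, p(76)=9289091, p(77)=10619863, p(78)=12132164, p(79)=13848650, p(80)=15796476, p(81)=18004327, p(82)=20506255, p(83)=23338469, p(84)=26543660, p(85)=30167357, p(86)=34262962, p(87)=38887673, p(88)=44108109, p(89)=49995925, p(90)=56634173, p(91)=64112359, p(92)=72533807, p(93)=82010177, p(94)=92669720, p(95)=104651419, p(96)=118114304, p(97)=133230930, p(98)=150198136, p(99)=169229875, p(100)=190569292, p(101)=214481126, p(102)=241265379, p(103)=271248950, p(104)=304801365, p(105)=342325709, p(106)=384276336, p(107)=431149389, p(108)=483502844, p(109)=541946240, p(110)=607163746, p(111)=679903203.
Final step: p(112) = p(111) + p(110) - p(107) - p(105) + p(100) + p(97) - p(90) - p(86) + p(77) + p(72) - p(61) - p(55) + p(42) + p(35) - p(20) - p(12)
= 679903203 + 607163746 - 431149389 - 342325709 + 190569292 + 133230930 - 56634173 - 34262962 + 10619863 + 5392783 - 1121505 - 451276 + 53174 + 14883 - 627 - 77
= 761002156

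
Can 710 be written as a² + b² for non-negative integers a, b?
Not possible

Factorization: 710 = 2 × 5 × 71
By Fermat: n is sum of two squares iff every prime p ≡ 3 (mod 4) appears to even power.
Prime(s) ≡ 3 (mod 4) with odd exponent: [(71, 1)]
Therefore 710 cannot be expressed as a² + b².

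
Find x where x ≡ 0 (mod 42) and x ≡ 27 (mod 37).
1470

Using Chinese Remainder Theorem:
M = 42 × 37 = 1554
M1 = 37, M2 = 42
y1 = 37^(-1) mod 42 = 25
y2 = 42^(-1) mod 37 = 15
x = (0×37×25 + 27×42×15) mod 1554 = 1470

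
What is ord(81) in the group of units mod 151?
25

151 is prime, so ord(81) divides φ(151) = 150.
Divisors of 150: 1, 2, 3, 5, 6, 10, 15, 25, 30, 50, 75, 150.
Repeated squaring: 81^1 ≡ 81, 81^2 ≡ 68, 81^4 ≡ 94, 81^8 ≡ 78, 81^16 ≡ 44, 81^32 ≡ 124, 81^64 ≡ 125, 81^128 ≡ 72 (mod 151).
Test 81^d mod 151 for each divisor d in increasing order:
81^1 ≡ 81
81^2 ≡ 68
81^3 = 81^2·81^1 ≡ 72
81^5 = 81^4·81^1 ≡ 64
81^6 = 81^4·81^2 ≡ 50
81^10 = 81^8·81^2 ≡ 19
81^15 = 81^8·81^4·81^2·81^1 ≡ 8
81^25 = 81^16·81^8·81^1 ≡ 1  ← first divisor giving 1
The order is 25.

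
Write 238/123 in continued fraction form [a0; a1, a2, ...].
[1; 1, 14, 2, 1, 2]

Euclidean algorithm steps:
238 = 1 × 123 + 115
123 = 1 × 115 + 8
115 = 14 × 8 + 3
8 = 2 × 3 + 2
3 = 1 × 2 + 1
2 = 2 × 1 + 0
Continued fraction: [1; 1, 14, 2, 1, 2]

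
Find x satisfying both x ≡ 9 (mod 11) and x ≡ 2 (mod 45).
317

Using Chinese Remainder Theorem:
M = 11 × 45 = 495
M1 = 45, M2 = 11
y1 = 45^(-1) mod 11 = 1
y2 = 11^(-1) mod 45 = 41
x = (9×45×1 + 2×11×41) mod 495 = 317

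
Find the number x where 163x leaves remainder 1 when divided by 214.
193

gcd(163, 214) = 1, so the inverse exists.
Extended Euclidean algorithm on (214, 163):
214 = 1 × 163 + 51  ⟹  51 = (1)·214 + (-1)·163
163 = 3 × 51 + 10  ⟹  10 = (-3)·214 + (4)·163
51 = 5 × 10 + 1  ⟹  1 = (16)·214 + (-21)·163
So (-21)·163 ≡ 1 (mod 214), i.e. 163^(-1) ≡ -21 ≡ 193 (mod 214).
Check: 163 × 193 = 31459 ≡ 1 (mod 214)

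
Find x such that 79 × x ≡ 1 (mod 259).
200

gcd(79, 259) = 1, so the inverse exists.
Extended Euclidean algorithm on (259, 79):
259 = 3 × 79 + 22  ⟹  22 = (1)·259 + (-3)·79
79 = 3 × 22 + 13  ⟹  13 = (-3)·259 + (10)·79
22 = 1 × 13 + 9  ⟹  9 = (4)·259 + (-13)·79
13 = 1 × 9 + 4  ⟹  4 = (-7)·259 + (23)·79
9 = 2 × 4 + 1  ⟹  1 = (18)·259 + (-59)·79
So (-59)·79 ≡ 1 (mod 259), i.e. 79^(-1) ≡ -59 ≡ 200 (mod 259).
Check: 79 × 200 = 15800 ≡ 1 (mod 259)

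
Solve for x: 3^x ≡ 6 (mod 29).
18

Baby-step giant-step with step n = ⌈√29⌉ = 6.
Baby steps 3^j mod 29 (j:value) for j=0..5: 0:1, 1:3, 2:9, 3:27, 4:23, 5:11.
Giant-step multiplier: 3^(-6) ≡ 3^(28-6) = 3^22 ≡ 22 (mod 29).
Giant steps γ_i = 6·22^i mod 29: γ_0=6, γ_1=16, γ_2=4, γ_3=1 (in table at j=0).
x = i·n + j = 3·6 + 0 = 18.
Check: 3^18 ≡ 6 (mod 29).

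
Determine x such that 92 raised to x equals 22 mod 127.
98

Baby-step giant-step with step n = ⌈√127⌉ = 12.
Baby steps 92^j mod 127 (j:value) for j=0..11: 0:1, 1:92, 2:82, 3:51, 4:120, 5:118, 6:61, 7:24, 8:49, 9:63, 10:81, 11:86.
Giant-step multiplier: 92^(-12) ≡ 92^(126-12) = 92^114 ≡ 117 (mod 127).
Giant steps γ_i = 22·117^i mod 127: γ_0=22, γ_1=34, γ_2=41, γ_3=98, γ_4=36, γ_5=21, γ_6=44, γ_7=68, γ_8=82 (in table at j=2).
x = i·n + j = 8·12 + 2 = 98.
Check: 92^98 ≡ 22 (mod 127).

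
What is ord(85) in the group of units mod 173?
43

173 is prime, so ord(85) divides φ(173) = 172.
Divisors of 172: 1, 2, 4, 43, 86, 172.
Repeated squaring: 85^1 ≡ 85, 85^2 ≡ 132, 85^4 ≡ 124, 85^8 ≡ 152, 85^16 ≡ 95, 85^32 ≡ 29, 85^64 ≡ 149, 85^128 ≡ 57 (mod 173).
Test 85^d mod 173 for each divisor d in increasing order:
85^1 ≡ 85
85^2 ≡ 132
85^4 ≡ 124
85^43 = 85^32·85^8·85^2·85^1 ≡ 1  ← first divisor giving 1
The order is 43.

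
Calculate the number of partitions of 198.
3345365983698

p(n) counts ways to write n as a sum of positive integers (order ignored).
Euler's pentagonal recurrence: p(k) = p(k-1) + p(k-2) - p(k-5) - p(k-7) + p(k-12) + p(k-15) - ... (offsets j(3j∓1)/2, signs ++--, p(0)=1, p(<0)=0).
DP table for k = 0..197: p(0)=1, p(1)=1, p(2)=2, p(3)=3, p(4)=5, p(5)=7, p(6)=11, p(7)=15, p(8)=22, p(9)=30, p(10)=42, p(11)=56, p(12)=77, p(13)=101, p(14)=135, p(15)=176, p(16)=231, p(17)=297, p(18)=385, p(19)=490, p(20)=627, p(21)=792, p(22)=1002, p(23)=1255, p(24)=1575, p(25)=1958, p(26)=2436, p(27)=3010, p(28)=3718, p(29)=4565, p(30)=5604, p(31)=6842, p(32)=8349, p(33)=10143, p(34)=12310, p(35)=14883, p(36)=17977, p(37)=21637, p(38)=26015, p(39)=31185, p(40)=37338, p(41)=44583, p(42)=53174, p(43)=63261, p(44)=75175, p(45)=89134, p(46)=105558, p(47)=124754, p(48)=147273, p(49)=173525, p(50)=204226, p(51)=239943, p(52)=281589, p(53)=329931, p(54)=386155, p(55)=451276, p(56)=526823, p(57)=614154, p(58)=715220, p(59)=831820, p(60)=966467, p(61)=1121505, p(62)=1300156, p(63)=1505499, p(64)=1741630, p(65)=2012558, p(66)=2323520, p(67)=2679689, p(68)=3087735, p(69)=3554345, p(70)=4087968, p(71)=4697205, p(72)=5392783, p(73)=6185689, p(74)=7089500, p(75)=8118264, p(76)=9289091, p(77)=10619863, p(78)=12132164, p(79)=13848650, p(80)=15796476, p(81)=18004327, p(82)=20506255, p(83)=23338469, p(84)=26543660, p(85)=30167357, p(86)=34262962, p(87)=38887673, p(88)=44108109, p(89)=49995925, p(90)=56634173, p(91)=64112359, p(92)=72533807, p(93)=82010177, p(94)=92669720, p(95)=104651419, p(96)=118114304, p(97)=133230930, p(98)=150198136, p(99)=169229875, p(100)=190569292, p(101)=214481126, p(102)=241265379, p(103)=271248950, p(104)=304801365, p(105)=342325709, p(106)=384276336, p(107)=431149389, p(108)=483502844, p(109)=541946240, p(110)=607163746, p(111)=679903203, p(112)=761002156, p(113)=851376628, p(114)=952050665, p(115)=1064144451, p(116)=1188908248, p(117)=1327710076, p(118)=1482074143, p(119)=1653668665, p(120)=1844349560, p(121)=2056148051, p(122)=2291320912, p(123)=2552338241, p(124)=2841940500, p(125)=3163127352, p(126)=3519222692, p(127)=3913864295, p(128)=4351078600, p(129)=4835271870, p(130)=5371315400, p(131)=5964539504, p(132)=6620830889, p(133)=7346629512, p(134)=8149040695, p(135)=9035836076, p(136)=10015581680, p(137)=11097645016, p(138)=12292341831, p(139)=13610949895, p(140)=15065878135, p(141)=16670689208, p(142)=18440293320, p(143)=20390982757, p(144)=22540654445, p(145)=24908858009, p(146)=27517052599, p(147)=30388671978, p(148)=33549419497, p(149)=37027355200, p(150)=40853235313, p(151)=45060624582, p(152)=49686288421, p(153)=54770336324, p(154)=60356673280, p(155)=66493182097, p(156)=73232243759, p(157)=80630964769, p(158)=88751778802, p(159)=97662728555, p(160)=107438159466, p(161)=118159068427, p(162)=129913904637, p(163)=142798995930, p(164)=156919475295, p(165)=172389800255, p(166)=189334822579, p(167)=207890420102, p(168)=228204732751, p(169)=250438925115, p(170)=274768617130, p(171)=301384802048, p(172)=330495499613, p(173)=362326859895, p(174)=397125074750, p(175)=435157697830, p(176)=476715857290, p(177)=522115831195, p(178)=571701605655, p(179)=625846753120, p(180)=684957390936, p(181)=749474411781, p(182)=819876908323, p(183)=896684817527, p(184)=980462880430, p(185)=1071823774337, p(186)=1171432692373, p(187)=1280011042268, p(188)=1398341745571, p(189)=1527273599625, p(190)=1667727404093, p(191)=1820701100652, p(192)=1987276856363, p(193)=2168627105469, p(194)=2366022741845, p(195)=2580840212973, p(196)=2814570987591, p(197)=3068829878530.
Final step: p(198) = p(197) + p(196) - p(193) - p(191) + p(186) + p(183) - p(176) - p(172) + p(163) + p(158) - p(147) - p(141) + p(128) + p(121) - p(106) - p(98) + p(81) + p(72) - p(53) - p(43) + p(22) + p(11)
= 3068829878530 + 2814570987591 - 2168627105469 - 1820701100652 + 1171432692373 + 896684817527 - 476715857290 - 330495499613 + 142798995930 + 88751778802 - 30388671978 - 16670689208 + 4351078600 + 2056148051 - 384276336 - 150198136 + 18004327 + 5392783 - 329931 - 63261 + 1002 + 56
= 3345365983698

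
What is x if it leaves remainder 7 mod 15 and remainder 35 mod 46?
127

Using Chinese Remainder Theorem:
M = 15 × 46 = 690
M1 = 46, M2 = 15
y1 = 46^(-1) mod 15 = 1
y2 = 15^(-1) mod 46 = 43
x = (7×46×1 + 35×15×43) mod 690 = 127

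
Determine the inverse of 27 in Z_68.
63

gcd(27, 68) = 1, so the inverse exists.
Extended Euclidean algorithm on (68, 27):
68 = 2 × 27 + 14  ⟹  14 = (1)·68 + (-2)·27
27 = 1 × 14 + 13  ⟹  13 = (-1)·68 + (3)·27
14 = 1 × 13 + 1  ⟹  1 = (2)·68 + (-5)·27
So (-5)·27 ≡ 1 (mod 68), i.e. 27^(-1) ≡ -5 ≡ 63 (mod 68).
Check: 27 × 63 = 1701 ≡ 1 (mod 68)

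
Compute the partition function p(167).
207890420102

p(n) counts ways to write n as a sum of positive integers (order ignored).
Euler's pentagonal recurrence: p(k) = p(k-1) + p(k-2) - p(k-5) - p(k-7) + p(k-12) + p(k-15) - ... (offsets j(3j∓1)/2, signs ++--, p(0)=1, p(<0)=0).
DP table for k = 0..166: p(0)=1, p(1)=1, p(2)=2, p(3)=3, p(4)=5, p(5)=7, p(6)=11, p(7)=15, p(8)=22, p(9)=30, p(10)=42, p(11)=56, p(12)=77, p(13)=101, p(14)=135, p(15)=176, p(16)=231, p(17)=297, p(18)=385, p(19)=490, p(20)=627, p(21)=792, p(22)=1002, p(23)=1255, p(24)=1575, p(25)=1958, p(26)=2436, p(27)=3010, p(28)=3718, p(29)=4565, p(30)=5604, p(31)=6842, p(32)=8349, p(33)=10143, p(34)=12310, p(35)=14883, p(36)=17977, p(37)=21637, p(38)=26015, p(39)=31185, p(40)=37338, p(41)=44583, p(42)=53174, p(43)=63261, p(44)=75175, p(45)=89134, p(46)=105558, p(47)=124754, p(48)=147273, p(49)=173525, p(50)=204226, p(51)=239943, p(52)=281589, p(53)=329931, p(54)=386155, p(55)=451276, p(56)=526823, p(57)=614154, p(58)=715220, p(59)=831820, p(60)=966467, p(61)=1121505, p(62)=1300156, p(63)=1505499, p(64)=1741630, p(65)=2012558, p(66)=2323520, p(67)=2679689, p(68)=3087735, p(69)=3554345, p(70)=4087968, p(71)=4697205, p(72)=5392783, p(73)=6185689, p(74)=7089500, p(75)=8118264, p(76)=9289091, p(77)=10619863, p(78)=12132164, p(79)=13848650, p(80)=15796476, p(81)=18004327, p(82)=20506255, p(83)=23338469, p(84)=26543660, p(85)=30167357, p(86)=34262962, p(87)=38887673, p(88)=44108109, p(89)=49995925, p(90)=56634173, p(91)=64112359, p(92)=72533807, p(93)=82010177, p(94)=92669720, p(95)=104651419, p(96)=118114304, p(97)=133230930, p(98)=150198136, p(99)=169229875, p(100)=190569292, p(101)=214481126, p(102)=241265379, p(103)=271248950, p(104)=304801365, p(105)=342325709, p(106)=384276336, p(107)=431149389, p(108)=483502844, p(109)=541946240, p(110)=607163746, p(111)=679903203, p(112)=761002156, p(113)=851376628, p(114)=952050665, p(115)=1064144451, p(116)=1188908248, p(117)=1327710076, p(118)=1482074143, p(119)=1653668665, p(120)=1844349560, p(121)=2056148051, p(122)=2291320912, p(123)=2552338241, p(124)=2841940500, p(125)=3163127352, p(126)=3519222692, p(127)=3913864295, p(128)=4351078600, p(129)=4835271870, p(130)=5371315400, p(131)=5964539504, p(132)=6620830889, p(133)=7346629512, p(134)=8149040695, p(135)=9035836076, p(136)=10015581680, p(137)=11097645016, p(138)=12292341831, p(139)=13610949895, p(140)=15065878135, p(141)=16670689208, p(142)=18440293320, p(143)=20390982757, p(144)=22540654445, p(145)=24908858009, p(146)=27517052599, p(147)=30388671978, p(148)=33549419497, p(149)=37027355200, p(150)=40853235313, p(151)=45060624582, p(152)=49686288421, p(153)=54770336324, p(154)=60356673280, p(155)=66493182097, p(156)=73232243759, p(157)=80630964769, p(158)=88751778802, p(159)=97662728555, p(160)=107438159466, p(161)=118159068427, p(162)=129913904637, p(163)=142798995930, p(164)=156919475295, p(165)=172389800255, p(166)=189334822579.
Final step: p(167) = p(166) + p(165) - p(162) - p(160) + p(155) + p(152) - p(145) - p(141) + p(132) + p(127) - p(116) - p(110) + p(97) + p(90) - p(75) - p(67) + p(50) + p(41) - p(22) - p(12)
= 189334822579 + 172389800255 - 129913904637 - 107438159466 + 66493182097 + 49686288421 - 24908858009 - 16670689208 + 6620830889 + 3913864295 - 1188908248 - 607163746 + 133230930 + 56634173 - 8118264 - 2679689 + 204226 + 44583 - 1002 - 77
= 207890420102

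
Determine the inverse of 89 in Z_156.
149

gcd(89, 156) = 1, so the inverse exists.
Extended Euclidean algorithm on (156, 89):
156 = 1 × 89 + 67  ⟹  67 = (1)·156 + (-1)·89
89 = 1 × 67 + 22  ⟹  22 = (-1)·156 + (2)·89
67 = 3 × 22 + 1  ⟹  1 = (4)·156 + (-7)·89
So (-7)·89 ≡ 1 (mod 156), i.e. 89^(-1) ≡ -7 ≡ 149 (mod 156).
Check: 89 × 149 = 13261 ≡ 1 (mod 156)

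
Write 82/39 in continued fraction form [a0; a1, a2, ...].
[2; 9, 1, 3]

Euclidean algorithm steps:
82 = 2 × 39 + 4
39 = 9 × 4 + 3
4 = 1 × 3 + 1
3 = 3 × 1 + 0
Continued fraction: [2; 9, 1, 3]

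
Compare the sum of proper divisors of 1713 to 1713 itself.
deficient

Proper divisors of 1713: sum = 1 + 3 + 571 = 575
Since 575 < 1713, 1713 is deficient.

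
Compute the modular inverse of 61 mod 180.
121

gcd(61, 180) = 1, so the inverse exists.
Extended Euclidean algorithm on (180, 61):
180 = 2 × 61 + 58  ⟹  58 = (1)·180 + (-2)·61
61 = 1 × 58 + 3  ⟹  3 = (-1)·180 + (3)·61
58 = 19 × 3 + 1  ⟹  1 = (20)·180 + (-59)·61
So (-59)·61 ≡ 1 (mod 180), i.e. 61^(-1) ≡ -59 ≡ 121 (mod 180).
Check: 61 × 121 = 7381 ≡ 1 (mod 180)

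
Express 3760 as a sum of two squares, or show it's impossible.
Not possible

Factorization: 3760 = 2^4 × 5 × 47
By Fermat: n is sum of two squares iff every prime p ≡ 3 (mod 4) appears to even power.
Prime(s) ≡ 3 (mod 4) with odd exponent: [(47, 1)]
Therefore 3760 cannot be expressed as a² + b².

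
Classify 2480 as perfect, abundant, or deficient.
abundant

Proper divisors of 2480: sum = 1 + 2 + 4 + 5 + 8 + 10 + 16 + 20 + ... + 310 + 496 + 620 + 1240 (19 divisors) = 3472
Since 3472 > 2480, 2480 is abundant.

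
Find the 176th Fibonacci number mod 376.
141

Matrix identity: Q^n = [[F_(n+1), F_n], [F_n, F_(n-1)]] with Q = [[1,1],[1,0]].
n = 176 = 10110000₂. Square-and-multiply, entries mod 376:
Q^1 = [[1,1],[1,0]]
Q^2 = (Q^1)² = [[2,1],[1,1]]
Q^5 = (Q^2)²·Q = [[8,5],[5,3]]
Q^11 = (Q^5)²·Q = [[144,89],[89,55]]
Q^22 = (Q^11)² = [[81,39],[39,42]]
Q^44 = (Q^22)² = [[186,285],[285,277]]
Q^88 = (Q^44)² = [[13,355],[355,34]]
Q^176 = (Q^88)² = [[234,141],[141,93]]
F_176 mod 376 = Q^176[0][1] = 141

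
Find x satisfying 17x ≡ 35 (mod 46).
x ≡ 21 (mod 46)

gcd(17, 46) = 1, which divides 35, so solutions exist.
Find 17^(-1) mod 46 by the extended Euclidean algorithm:
46 = 2 × 17 + 12  ⟹  12 = (1)·46 + (-2)·17
17 = 1 × 12 + 5  ⟹  5 = (-1)·46 + (3)·17
12 = 2 × 5 + 2  ⟹  2 = (3)·46 + (-8)·17
5 = 2 × 2 + 1  ⟹  1 = (-7)·46 + (19)·17
So (19)·17 ≡ 1 (mod 46), i.e. 17^(-1) ≡ 19 (mod 46).
x ≡ 19 × 35 = 665 ≡ 21 (mod 46).
Check: 17 × 21 = 357 ≡ 35 (mod 46).
Unique solution: x ≡ 21 (mod 46)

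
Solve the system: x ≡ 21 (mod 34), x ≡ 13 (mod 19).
89

Using Chinese Remainder Theorem:
M = 34 × 19 = 646
M1 = 19, M2 = 34
y1 = 19^(-1) mod 34 = 9
y2 = 34^(-1) mod 19 = 14
x = (21×19×9 + 13×34×14) mod 646 = 89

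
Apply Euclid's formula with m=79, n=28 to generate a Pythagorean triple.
(5457, 4424, 7025)

Euclid's formula: a = m² - n², b = 2mn, c = m² + n²
m = 79, n = 28
a = 79² - 28² = 6241 - 784 = 5457
b = 2 × 79 × 28 = 4424
c = 79² + 28² = 6241 + 784 = 7025
Verification: 5457² + 4424² = 29778849 + 19571776 = 49350625 = 7025² ✓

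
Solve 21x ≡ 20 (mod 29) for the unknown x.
x ≡ 12 (mod 29)

gcd(21, 29) = 1, which divides 20, so solutions exist.
Find 21^(-1) mod 29 by the extended Euclidean algorithm:
29 = 1 × 21 + 8  ⟹  8 = (1)·29 + (-1)·21
21 = 2 × 8 + 5  ⟹  5 = (-2)·29 + (3)·21
8 = 1 × 5 + 3  ⟹  3 = (3)·29 + (-4)·21
5 = 1 × 3 + 2  ⟹  2 = (-5)·29 + (7)·21
3 = 1 × 2 + 1  ⟹  1 = (8)·29 + (-11)·21
So (-11)·21 ≡ 1 (mod 29), i.e. 21^(-1) ≡ -11 ≡ 18 (mod 29).
x ≡ 18 × 20 = 360 ≡ 12 (mod 29).
Check: 21 × 12 = 252 ≡ 20 (mod 29).
Unique solution: x ≡ 12 (mod 29)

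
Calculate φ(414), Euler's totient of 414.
132

414 = 2 × 3^2 × 23
φ(n) = n × ∏(1 - 1/p) for each prime p dividing n
φ(414) = 414 × (1 - 1/2) × (1 - 1/3) × (1 - 1/23) = 132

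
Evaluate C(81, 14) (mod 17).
0

Using Lucas' theorem:
Write n=81 and k=14 in base 17:
n in base 17: [4, 13]
k in base 17: [0, 14]
C(81,14) mod 17 = ∏ C(n_i, k_i) mod 17
Digit binomials (mod 17): C(4,0) = 1; C(13,14) = 0 (k_i > n_i)
Product: 1 × 0 = 0 ≡ 0 (mod 17)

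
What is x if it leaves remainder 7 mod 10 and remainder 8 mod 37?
267

Using Chinese Remainder Theorem:
M = 10 × 37 = 370
M1 = 37, M2 = 10
y1 = 37^(-1) mod 10 = 3
y2 = 10^(-1) mod 37 = 26
x = (7×37×3 + 8×10×26) mod 370 = 267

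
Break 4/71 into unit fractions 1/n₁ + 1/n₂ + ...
1/18 + 1/1278

Greedy algorithm:
4/71: ceiling(71/4) = 18, use 1/18
1/1278: ceiling(1278/1) = 1278, use 1/1278
Result: 4/71 = 1/18 + 1/1278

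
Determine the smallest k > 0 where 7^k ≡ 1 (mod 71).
70

71 is prime, so ord(7) divides φ(71) = 70.
Divisors of 70: 1, 2, 5, 7, 10, 14, 35, 70.
Repeated squaring: 7^1 ≡ 7, 7^2 ≡ 49, 7^4 ≡ 58, 7^8 ≡ 27, 7^16 ≡ 19, 7^32 ≡ 6, 7^64 ≡ 36 (mod 71).
Test 7^d mod 71 for each divisor d in increasing order:
7^1 ≡ 7
7^2 ≡ 49
7^5 = 7^4·7^1 ≡ 51
7^7 = 7^4·7^2·7^1 ≡ 14
7^10 = 7^8·7^2 ≡ 45
7^14 = 7^8·7^4·7^2 ≡ 54
7^35 = 7^32·7^2·7^1 ≡ 70
7^70 = 7^64·7^4·7^2 ≡ 1  ← first divisor giving 1
The order is 70.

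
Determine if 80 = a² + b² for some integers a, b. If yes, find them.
4² + 8² (a=4, b=8)

Factorization: 80 = 2^4 × 5
By Fermat: n is sum of two squares iff every prime p ≡ 3 (mod 4) appears to even power.
All primes ≡ 3 (mod 4) appear to even power.
Search a = 0, 1, 2, … for 80 - a² a perfect square: first hit at a = 4: 80 - 16 = 64 = 8².
80 = 4² + 8² = 16 + 64 ✓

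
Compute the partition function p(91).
64112359

p(n) counts ways to write n as a sum of positive integers (order ignored).
Euler's pentagonal recurrence: p(k) = p(k-1) + p(k-2) - p(k-5) - p(k-7) + p(k-12) + p(k-15) - ... (offsets j(3j∓1)/2, signs ++--, p(0)=1, p(<0)=0).
DP table for k = 0..90: p(0)=1, p(1)=1, p(2)=2, p(3)=3, p(4)=5, p(5)=7, p(6)=11, p(7)=15, p(8)=22, p(9)=30, p(10)=42, p(11)=56, p(12)=77, p(13)=101, p(14)=135, p(15)=176, p(16)=231, p(17)=297, p(18)=385, p(19)=490, p(20)=627, p(21)=792, p(22)=1002, p(23)=1255, p(24)=1575, p(25)=1958, p(26)=2436, p(27)=3010, p(28)=3718, p(29)=4565, p(30)=5604, p(31)=6842, p(32)=8349, p(33)=10143, p(34)=12310, p(35)=14883, p(36)=17977, p(37)=21637, p(38)=26015, p(39)=31185, p(40)=37338, p(41)=44583, p(42)=53174, p(43)=63261, p(44)=75175, p(45)=89134, p(46)=105558, p(47)=124754, p(48)=147273, p(49)=173525, p(50)=204226, p(51)=239943, p(52)=281589, p(53)=329931, p(54)=386155, p(55)=451276, p(56)=526823, p(57)=614154, p(58)=715220, p(59)=831820, p(60)=966467, p(61)=1121505, p(62)=1300156, p(63)=1505499, p(64)=1741630, p(65)=2012558, p(66)=2323520, p(67)=2679689, p(68)=3087735, p(69)=3554345, p(70)=4087968, p(71)=4697205, p(72)=5392783, p(73)=6185689, p(74)=7089500, p(75)=8118264, p(76)=9289091, p(77)=10619863, p(78)=12132164, p(79)=13848650, p(80)=15796476, p(81)=18004327, p(82)=20506255, p(83)=23338469, p(84)=26543660, p(85)=30167357, p(86)=34262962, p(87)=38887673, p(88)=44108109, p(89)=49995925, p(90)=56634173.
Final step: p(91) = p(90) + p(89) - p(86) - p(84) + p(79) + p(76) - p(69) - p(65) + p(56) + p(51) - p(40) - p(34) + p(21) + p(14)
= 56634173 + 49995925 - 34262962 - 26543660 + 13848650 + 9289091 - 3554345 - 2012558 + 526823 + 239943 - 37338 - 12310 + 792 + 135
= 64112359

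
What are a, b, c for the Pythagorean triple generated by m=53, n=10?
(2709, 1060, 2909)

Euclid's formula: a = m² - n², b = 2mn, c = m² + n²
m = 53, n = 10
a = 53² - 10² = 2809 - 100 = 2709
b = 2 × 53 × 10 = 1060
c = 53² + 10² = 2809 + 100 = 2909
Verification: 2709² + 1060² = 7338681 + 1123600 = 8462281 = 2909² ✓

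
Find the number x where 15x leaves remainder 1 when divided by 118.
63

gcd(15, 118) = 1, so the inverse exists.
Extended Euclidean algorithm on (118, 15):
118 = 7 × 15 + 13  ⟹  13 = (1)·118 + (-7)·15
15 = 1 × 13 + 2  ⟹  2 = (-1)·118 + (8)·15
13 = 6 × 2 + 1  ⟹  1 = (7)·118 + (-55)·15
So (-55)·15 ≡ 1 (mod 118), i.e. 15^(-1) ≡ -55 ≡ 63 (mod 118).
Check: 15 × 63 = 945 ≡ 1 (mod 118)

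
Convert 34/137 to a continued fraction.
[0; 4, 34]

Euclidean algorithm steps:
34 = 0 × 137 + 34
137 = 4 × 34 + 1
34 = 34 × 1 + 0
Continued fraction: [0; 4, 34]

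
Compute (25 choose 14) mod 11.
2

Using Lucas' theorem:
Write n=25 and k=14 in base 11:
n in base 11: [2, 3]
k in base 11: [1, 3]
C(25,14) mod 11 = ∏ C(n_i, k_i) mod 11
Digit binomials (mod 11): C(2,1) = 2; C(3,3) = 1
Product: 2 × 1 = 2 ≡ 2 (mod 11)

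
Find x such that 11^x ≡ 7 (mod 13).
5

Baby-step giant-step with step n = ⌈√13⌉ = 4.
Baby steps 11^j mod 13 (j:value) for j=0..3: 0:1, 1:11, 2:4, 3:5.
Giant-step multiplier: 11^(-4) ≡ 11^(12-4) = 11^8 ≡ 9 (mod 13).
Giant steps γ_i = 7·9^i mod 13: γ_0=7, γ_1=11 (in table at j=1).
x = i·n + j = 1·4 + 1 = 5.
Check: 11^5 ≡ 7 (mod 13).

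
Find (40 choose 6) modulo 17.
1

Using Lucas' theorem:
Write n=40 and k=6 in base 17:
n in base 17: [2, 6]
k in base 17: [0, 6]
C(40,6) mod 17 = ∏ C(n_i, k_i) mod 17
Digit binomials (mod 17): C(2,0) = 1; C(6,6) = 1
Product: 1 × 1 = 1 ≡ 1 (mod 17)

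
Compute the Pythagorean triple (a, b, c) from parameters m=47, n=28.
(1425, 2632, 2993)

Euclid's formula: a = m² - n², b = 2mn, c = m² + n²
m = 47, n = 28
a = 47² - 28² = 2209 - 784 = 1425
b = 2 × 47 × 28 = 2632
c = 47² + 28² = 2209 + 784 = 2993
Verification: 1425² + 2632² = 2030625 + 6927424 = 8958049 = 2993² ✓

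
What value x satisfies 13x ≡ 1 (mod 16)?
5

gcd(13, 16) = 1, so the inverse exists.
Extended Euclidean algorithm on (16, 13):
16 = 1 × 13 + 3  ⟹  3 = (1)·16 + (-1)·13
13 = 4 × 3 + 1  ⟹  1 = (-4)·16 + (5)·13
So (5)·13 ≡ 1 (mod 16), i.e. 13^(-1) ≡ 5 (mod 16).
Check: 13 × 5 = 65 ≡ 1 (mod 16)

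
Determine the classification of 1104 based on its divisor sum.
abundant

Proper divisors of 1104: sum = 1 + 2 + 3 + 4 + 6 + 8 + 12 + 16 + ... + 184 + 276 + 368 + 552 (19 divisors) = 1872
Since 1872 > 1104, 1104 is abundant.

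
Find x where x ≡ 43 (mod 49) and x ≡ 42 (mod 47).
1170

Using Chinese Remainder Theorem:
M = 49 × 47 = 2303
M1 = 47, M2 = 49
y1 = 47^(-1) mod 49 = 24
y2 = 49^(-1) mod 47 = 24
x = (43×47×24 + 42×49×24) mod 2303 = 1170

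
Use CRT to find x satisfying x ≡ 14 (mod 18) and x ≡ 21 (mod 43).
752

Using Chinese Remainder Theorem:
M = 18 × 43 = 774
M1 = 43, M2 = 18
y1 = 43^(-1) mod 18 = 13
y2 = 18^(-1) mod 43 = 12
x = (14×43×13 + 21×18×12) mod 774 = 752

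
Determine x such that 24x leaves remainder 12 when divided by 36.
x ≡ 2 (mod 3)

gcd(24, 36) = 12, which divides 12, so solutions exist.
Divide through by 12: 2x ≡ 1 (mod 3).
Find 2^(-1) mod 3 by the extended Euclidean algorithm:
3 = 1 × 2 + 1  ⟹  1 = (1)·3 + (-1)·2
So (-1)·2 ≡ 1 (mod 3), i.e. 2^(-1) ≡ -1 ≡ 2 (mod 3).
x ≡ 2 × 1 = 2 ≡ 2 (mod 3).
Check: 24 × 2 = 48 ≡ 12 (mod 36).
x ≡ 2 (mod 3), giving 12 solutions mod 36.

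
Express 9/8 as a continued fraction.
[1; 8]

Euclidean algorithm steps:
9 = 1 × 8 + 1
8 = 8 × 1 + 0
Continued fraction: [1; 8]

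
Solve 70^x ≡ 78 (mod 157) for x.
57

Baby-step giant-step with step n = ⌈√157⌉ = 13.
Baby steps 70^j mod 157 (j:value) for j=0..12: 0:1, 1:70, 2:33, 3:112, 4:147, 5:85, 6:141, 7:136, 8:100, 9:92, 10:3, 11:53, 12:99.
Giant-step multiplier: 70^(-13) ≡ 70^(156-13) = 70^143 ≡ 50 (mod 157).
Giant steps γ_i = 78·50^i mod 157: γ_0=78, γ_1=132, γ_2=6, γ_3=143, γ_4=85 (in table at j=5).
x = i·n + j = 4·13 + 5 = 57.
Check: 70^57 ≡ 78 (mod 157).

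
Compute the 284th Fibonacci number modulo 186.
129

Matrix identity: Q^n = [[F_(n+1), F_n], [F_n, F_(n-1)]] with Q = [[1,1],[1,0]].
n = 284 = 100011100₂. Square-and-multiply, entries mod 186:
Q^1 = [[1,1],[1,0]]
Q^2 = (Q^1)² = [[2,1],[1,1]]
Q^4 = (Q^2)² = [[5,3],[3,2]]
Q^8 = (Q^4)² = [[34,21],[21,13]]
Q^17 = (Q^8)²·Q = [[166,109],[109,57]]
Q^35 = (Q^17)²·Q = [[132,5],[5,127]]
Q^71 = (Q^35)²·Q = [[144,151],[151,179]]
Q^142 = (Q^71)² = [[13,41],[41,158]]
Q^284 = (Q^142)² = [[176,129],[129,47]]
F_284 mod 186 = Q^284[0][1] = 129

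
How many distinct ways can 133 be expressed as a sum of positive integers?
7346629512

p(n) counts ways to write n as a sum of positive integers (order ignored).
Euler's pentagonal recurrence: p(k) = p(k-1) + p(k-2) - p(k-5) - p(k-7) + p(k-12) + p(k-15) - ... (offsets j(3j∓1)/2, signs ++--, p(0)=1, p(<0)=0).
DP table for k = 0..132: p(0)=1, p(1)=1, p(2)=2, p(3)=3, p(4)=5, p(5)=7, p(6)=11, p(7)=15, p(8)=22, p(9)=30, p(10)=42, p(11)=56, p(12)=77, p(13)=101, p(14)=135, p(15)=176, p(16)=231, p(17)=297, p(18)=385, p(19)=490, p(20)=627, p(21)=792, p(22)=1002, p(23)=1255, p(24)=1575, p(25)=1958, p(26)=2436, p(27)=3010, p(28)=3718, p(29)=4565, p(30)=5604, p(31)=6842, p(32)=8349, p(33)=10143, p(34)=12310, p(35)=14883, p(36)=17977, p(37)=21637, p(38)=26015, p(39)=31185, p(40)=37338, p(41)=44583, p(42)=53174, p(43)=63261, p(44)=75175, p(45)=89134, p(46)=105558, p(47)=124754, p(48)=147273, p(49)=173525, p(50)=204226, p(51)=239943, p(52)=281589, p(53)=329931, p(54)=386155, p(55)=451276, p(56)=526823, p(57)=614154, p(58)=715220, p(59)=831820, p(60)=966467, p(61)=1121505, p(62)=1300156, p(63)=1505499, p(64)=1741630, p(65)=2012558, p(66)=2323520, p(67)=2679689, p(68)=3087735, p(69)=3554345, p(70)=4087968, p(71)=4697205, p(72)=5392783, p(73)=6185689, p(74)=7089500, p(75)=8118264, p(76)=9289091, p(77)=10619863, p(78)=12132164, p(79)=13848650, p(80)=15796476, p(81)=18004327, p(82)=20506255, p(83)=23338469, p(84)=26543660, p(85)=30167357, p(86)=34262962, p(87)=38887673, p(88)=44108109, p(89)=49995925, p(90)=56634173, p(91)=64112359, p(92)=72533807, p(93)=82010177, p(94)=92669720, p(95)=104651419, p(96)=118114304, p(97)=133230930, p(98)=150198136, p(99)=169229875, p(100)=190569292, p(101)=214481126, p(102)=241265379, p(103)=271248950, p(104)=304801365, p(105)=342325709, p(106)=384276336, p(107)=431149389, p(108)=483502844, p(109)=541946240, p(110)=607163746, p(111)=679903203, p(112)=761002156, p(113)=851376628, p(114)=952050665, p(115)=1064144451, p(116)=1188908248, p(117)=1327710076, p(118)=1482074143, p(119)=1653668665, p(120)=1844349560, p(121)=2056148051, p(122)=2291320912, p(123)=2552338241, p(124)=2841940500, p(125)=3163127352, p(126)=3519222692, p(127)=3913864295, p(128)=4351078600, p(129)=4835271870, p(130)=5371315400, p(131)=5964539504, p(132)=6620830889.
Final step: p(133) = p(132) + p(131) - p(128) - p(126) + p(121) + p(118) - p(111) - p(107) + p(98) + p(93) - p(82) - p(76) + p(63) + p(56) - p(41) - p(33) + p(16) + p(7)
= 6620830889 + 5964539504 - 4351078600 - 3519222692 + 2056148051 + 1482074143 - 679903203 - 431149389 + 150198136 + 82010177 - 20506255 - 9289091 + 1505499 + 526823 - 44583 - 10143 + 231 + 15
= 7346629512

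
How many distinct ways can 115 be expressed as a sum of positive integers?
1064144451

p(n) counts ways to write n as a sum of positive integers (order ignored).
Euler's pentagonal recurrence: p(k) = p(k-1) + p(k-2) - p(k-5) - p(k-7) + p(k-12) + p(k-15) - ... (offsets j(3j∓1)/2, signs ++--, p(0)=1, p(<0)=0).
DP table for k = 0..114: p(0)=1, p(1)=1, p(2)=2, p(3)=3, p(4)=5, p(5)=7, p(6)=11, p(7)=15, p(8)=22, p(9)=30, p(10)=42, p(11)=56, p(12)=77, p(13)=101, p(14)=135, p(15)=176, p(16)=231, p(17)=297, p(18)=385, p(19)=490, p(20)=627, p(21)=792, p(22)=1002, p(23)=1255, p(24)=1575, p(25)=1958, p(26)=2436, p(27)=3010, p(28)=3718, p(29)=4565, p(30)=5604, p(31)=6842, p(32)=8349, p(33)=10143, p(34)=12310, p(35)=14883, p(36)=17977, p(37)=21637, p(38)=26015, p(39)=31185, p(40)=37338, p(41)=44583, p(42)=53174, p(43)=63261, p(44)=75175, p(45)=89134, p(46)=105558, p(47)=124754, p(48)=147273, p(49)=173525, p(50)=204226, p(51)=239943, p(52)=281589, p(53)=329931, p(54)=386155, p(55)=451276, p(56)=526823, p(57)=614154, p(58)=715220, p(59)=831820, p(60)=966467, p(61)=1121505, p(62)=1300156, p(63)=1505499, p(64)=1741630, p(65)=2012558, p(66)=2323520, p(67)=2679689, p(68)=3087735, p(69)=3554345, p(70)=4087968, p(71)=4697205, p(72)=5392783, p(73)=6185689, p(74)=7089500, p(75)=8118264, p(76)=9289091, p(77)=10619863, p(78)=12132164, p(79)=13848650, p(80)=15796476, p(81)=18004327, p(82)=20506255, p(83)=23338469, p(84)=26543660, p(85)=30167357, p(86)=34262962, p(87)=38887673, p(88)=44108109, p(89)=49995925, p(90)=56634173, p(91)=64112359, p(92)=72533807, p(93)=82010177, p(94)=92669720, p(95)=104651419, p(96)=118114304, p(97)=133230930, p(98)=150198136, p(99)=169229875, p(100)=190569292, p(101)=214481126, p(102)=241265379, p(103)=271248950, p(104)=304801365, p(105)=342325709, p(106)=384276336, p(107)=431149389, p(108)=483502844, p(109)=541946240, p(110)=607163746, p(111)=679903203, p(112)=761002156, p(113)=851376628, p(114)=952050665.
Final step: p(115) = p(114) + p(113) - p(110) - p(108) + p(103) + p(100) - p(93) - p(89) + p(80) + p(75) - p(64) - p(58) + p(45) + p(38) - p(23) - p(15)
= 952050665 + 851376628 - 607163746 - 483502844 + 271248950 + 190569292 - 82010177 - 49995925 + 15796476 + 8118264 - 1741630 - 715220 + 89134 + 26015 - 1255 - 176
= 1064144451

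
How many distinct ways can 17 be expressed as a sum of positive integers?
297

p(n) counts ways to write n as a sum of positive integers (order ignored).
Euler's pentagonal recurrence: p(k) = p(k-1) + p(k-2) - p(k-5) - p(k-7) + p(k-12) + p(k-15) - ... (offsets j(3j∓1)/2, signs ++--, p(0)=1, p(<0)=0).
DP table for k = 0..16: p(0)=1, p(1)=1, p(2)=2, p(3)=3, p(4)=5, p(5)=7, p(6)=11, p(7)=15, p(8)=22, p(9)=30, p(10)=42, p(11)=56, p(12)=77, p(13)=101, p(14)=135, p(15)=176, p(16)=231.
Final step: p(17) = p(16) + p(15) - p(12) - p(10) + p(5) + p(2)
= 231 + 176 - 77 - 42 + 7 + 2
= 297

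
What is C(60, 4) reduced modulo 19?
0

Using Lucas' theorem:
Write n=60 and k=4 in base 19:
n in base 19: [3, 3]
k in base 19: [0, 4]
C(60,4) mod 19 = ∏ C(n_i, k_i) mod 19
Digit binomials (mod 19): C(3,0) = 1; C(3,4) = 0 (k_i > n_i)
Product: 1 × 0 = 0 ≡ 0 (mod 19)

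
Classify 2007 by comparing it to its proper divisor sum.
deficient

Proper divisors of 2007: sum = 1 + 3 + 9 + 223 + 669 = 905
Since 905 < 2007, 2007 is deficient.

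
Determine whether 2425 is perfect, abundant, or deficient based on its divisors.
deficient

Proper divisors of 2425: sum = 1 + 5 + 25 + 97 + 485 = 613
Since 613 < 2425, 2425 is deficient.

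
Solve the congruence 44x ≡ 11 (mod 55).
x ≡ 4 (mod 5)

gcd(44, 55) = 11, which divides 11, so solutions exist.
Divide through by 11: 4x ≡ 1 (mod 5).
Find 4^(-1) mod 5 by the extended Euclidean algorithm:
5 = 1 × 4 + 1  ⟹  1 = (1)·5 + (-1)·4
So (-1)·4 ≡ 1 (mod 5), i.e. 4^(-1) ≡ -1 ≡ 4 (mod 5).
x ≡ 4 × 1 = 4 ≡ 4 (mod 5).
Check: 44 × 4 = 176 ≡ 11 (mod 55).
x ≡ 4 (mod 5), giving 11 solutions mod 55.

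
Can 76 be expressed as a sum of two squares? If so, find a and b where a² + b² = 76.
Not possible

Factorization: 76 = 2^2 × 19
By Fermat: n is sum of two squares iff every prime p ≡ 3 (mod 4) appears to even power.
Prime(s) ≡ 3 (mod 4) with odd exponent: [(19, 1)]
Therefore 76 cannot be expressed as a² + b².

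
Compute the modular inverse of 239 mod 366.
317

gcd(239, 366) = 1, so the inverse exists.
Extended Euclidean algorithm on (366, 239):
366 = 1 × 239 + 127  ⟹  127 = (1)·366 + (-1)·239
239 = 1 × 127 + 112  ⟹  112 = (-1)·366 + (2)·239
127 = 1 × 112 + 15  ⟹  15 = (2)·366 + (-3)·239
112 = 7 × 15 + 7  ⟹  7 = (-15)·366 + (23)·239
15 = 2 × 7 + 1  ⟹  1 = (32)·366 + (-49)·239
So (-49)·239 ≡ 1 (mod 366), i.e. 239^(-1) ≡ -49 ≡ 317 (mod 366).
Check: 239 × 317 = 75763 ≡ 1 (mod 366)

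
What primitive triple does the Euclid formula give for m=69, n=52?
(2057, 7176, 7465)

Euclid's formula: a = m² - n², b = 2mn, c = m² + n²
m = 69, n = 52
a = 69² - 52² = 4761 - 2704 = 2057
b = 2 × 69 × 52 = 7176
c = 69² + 52² = 4761 + 2704 = 7465
Verification: 2057² + 7176² = 4231249 + 51494976 = 55726225 = 7465² ✓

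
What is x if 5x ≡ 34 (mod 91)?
x ≡ 25 (mod 91)

gcd(5, 91) = 1, which divides 34, so solutions exist.
Find 5^(-1) mod 91 by the extended Euclidean algorithm:
91 = 18 × 5 + 1  ⟹  1 = (1)·91 + (-18)·5
So (-18)·5 ≡ 1 (mod 91), i.e. 5^(-1) ≡ -18 ≡ 73 (mod 91).
x ≡ 73 × 34 = 2482 ≡ 25 (mod 91).
Check: 5 × 25 = 125 ≡ 34 (mod 91).
Unique solution: x ≡ 25 (mod 91)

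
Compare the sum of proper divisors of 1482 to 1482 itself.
abundant

Proper divisors of 1482: sum = 1 + 2 + 3 + 6 + 13 + 19 + 26 + 38 + 39 + 57 + 78 + 114 + 247 + 494 + 741 = 1878
Since 1878 > 1482, 1482 is abundant.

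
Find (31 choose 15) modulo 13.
7

Using Lucas' theorem:
Write n=31 and k=15 in base 13:
n in base 13: [2, 5]
k in base 13: [1, 2]
C(31,15) mod 13 = ∏ C(n_i, k_i) mod 13
Digit binomials (mod 13): C(2,1) = 2; C(5,2) = 10
Product: 2 × 10 = 20 ≡ 7 (mod 13)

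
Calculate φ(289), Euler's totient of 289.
272

289 = 17^2
φ(n) = n × ∏(1 - 1/p) for each prime p dividing n
φ(289) = 289 × (1 - 1/17) = 272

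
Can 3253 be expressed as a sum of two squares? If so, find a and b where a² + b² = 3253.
2² + 57² (a=2, b=57)

Factorization: 3253 = 3253
By Fermat: n is sum of two squares iff every prime p ≡ 3 (mod 4) appears to even power.
All primes ≡ 3 (mod 4) appear to even power.
Search a = 0, 1, 2, … for 3253 - a² a perfect square: first hit at a = 2: 3253 - 4 = 3249 = 57².
3253 = 2² + 57² = 4 + 3249 ✓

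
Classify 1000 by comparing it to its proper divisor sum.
abundant

Proper divisors of 1000: sum = 1 + 2 + 4 + 5 + 8 + 10 + 20 + 25 + 40 + 50 + 100 + 125 + 200 + 250 + 500 = 1340
Since 1340 > 1000, 1000 is abundant.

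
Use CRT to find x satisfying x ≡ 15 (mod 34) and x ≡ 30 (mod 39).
1239

Using Chinese Remainder Theorem:
M = 34 × 39 = 1326
M1 = 39, M2 = 34
y1 = 39^(-1) mod 34 = 7
y2 = 34^(-1) mod 39 = 31
x = (15×39×7 + 30×34×31) mod 1326 = 1239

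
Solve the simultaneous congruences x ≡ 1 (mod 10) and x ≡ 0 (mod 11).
11

Using Chinese Remainder Theorem:
M = 10 × 11 = 110
M1 = 11, M2 = 10
y1 = 11^(-1) mod 10 = 1
y2 = 10^(-1) mod 11 = 10
x = (1×11×1 + 0×10×10) mod 110 = 11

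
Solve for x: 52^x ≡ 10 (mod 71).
24

Baby-step giant-step with step n = ⌈√71⌉ = 9.
Baby steps 52^j mod 71 (j:value) for j=0..8: 0:1, 1:52, 2:6, 3:28, 4:36, 5:26, 6:3, 7:14, 8:18.
Giant-step multiplier: 52^(-9) ≡ 52^(70-9) = 52^61 ≡ 11 (mod 71).
Giant steps γ_i = 10·11^i mod 71: γ_0=10, γ_1=39, γ_2=3 (in table at j=6).
x = i·n + j = 2·9 + 6 = 24.
Check: 52^24 ≡ 10 (mod 71).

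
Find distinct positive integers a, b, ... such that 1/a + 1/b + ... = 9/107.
1/12 + 1/1284

Greedy algorithm:
9/107: ceiling(107/9) = 12, use 1/12
1/1284: ceiling(1284/1) = 1284, use 1/1284
Result: 9/107 = 1/12 + 1/1284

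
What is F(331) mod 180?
149

Matrix identity: Q^n = [[F_(n+1), F_n], [F_n, F_(n-1)]] with Q = [[1,1],[1,0]].
n = 331 = 101001011₂. Square-and-multiply, entries mod 180:
Q^1 = [[1,1],[1,0]]
Q^2 = (Q^1)² = [[2,1],[1,1]]
Q^5 = (Q^2)²·Q = [[8,5],[5,3]]
Q^10 = (Q^5)² = [[89,55],[55,34]]
Q^20 = (Q^10)² = [[146,105],[105,41]]
Q^41 = (Q^20)²·Q = [[136,121],[121,15]]
Q^82 = (Q^41)² = [[17,91],[91,106]]
Q^165 = (Q^82)²·Q = [[143,110],[110,33]]
Q^331 = (Q^165)²·Q = [[69,149],[149,100]]
F_331 mod 180 = Q^331[0][1] = 149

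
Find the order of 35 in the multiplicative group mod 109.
27

109 is prime, so ord(35) divides φ(109) = 108.
Divisors of 108: 1, 2, 3, 4, 6, 9, 12, 18, 27, 36, 54, 108.
Repeated squaring: 35^1 ≡ 35, 35^2 ≡ 26, 35^4 ≡ 22, 35^8 ≡ 48, 35^16 ≡ 15, 35^32 ≡ 7, 35^64 ≡ 49 (mod 109).
Test 35^d mod 109 for each divisor d in increasing order:
35^1 ≡ 35
35^2 ≡ 26
35^3 = 35^2·35^1 ≡ 38
35^4 ≡ 22
35^6 = 35^4·35^2 ≡ 27
35^9 = 35^8·35^1 ≡ 45
35^12 = 35^8·35^4 ≡ 75
35^18 = 35^16·35^2 ≡ 63
35^27 = 35^16·35^8·35^2·35^1 ≡ 1  ← first divisor giving 1
The order is 27.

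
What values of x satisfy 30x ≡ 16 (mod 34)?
x ≡ 13 (mod 17)

gcd(30, 34) = 2, which divides 16, so solutions exist.
Divide through by 2: 15x ≡ 8 (mod 17).
Find 15^(-1) mod 17 by the extended Euclidean algorithm:
17 = 1 × 15 + 2  ⟹  2 = (1)·17 + (-1)·15
15 = 7 × 2 + 1  ⟹  1 = (-7)·17 + (8)·15
So (8)·15 ≡ 1 (mod 17), i.e. 15^(-1) ≡ 8 (mod 17).
x ≡ 8 × 8 = 64 ≡ 13 (mod 17).
Check: 30 × 13 = 390 ≡ 16 (mod 34).
x ≡ 13 (mod 17), giving 2 solutions mod 34.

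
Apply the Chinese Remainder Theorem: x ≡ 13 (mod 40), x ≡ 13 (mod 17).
13

Using Chinese Remainder Theorem:
M = 40 × 17 = 680
M1 = 17, M2 = 40
y1 = 17^(-1) mod 40 = 33
y2 = 40^(-1) mod 17 = 3
x = (13×17×33 + 13×40×3) mod 680 = 13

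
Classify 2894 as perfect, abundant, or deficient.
deficient

Proper divisors of 2894: sum = 1 + 2 + 1447 = 1450
Since 1450 < 2894, 2894 is deficient.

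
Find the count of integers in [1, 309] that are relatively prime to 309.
204

309 = 3 × 103
φ(n) = n × ∏(1 - 1/p) for each prime p dividing n
φ(309) = 309 × (1 - 1/3) × (1 - 1/103) = 204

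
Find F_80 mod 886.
135

Matrix identity: Q^n = [[F_(n+1), F_n], [F_n, F_(n-1)]] with Q = [[1,1],[1,0]].
n = 80 = 1010000₂. Square-and-multiply, entries mod 886:
Q^1 = [[1,1],[1,0]]
Q^2 = (Q^1)² = [[2,1],[1,1]]
Q^5 = (Q^2)²·Q = [[8,5],[5,3]]
Q^10 = (Q^5)² = [[89,55],[55,34]]
Q^20 = (Q^10)² = [[314,563],[563,637]]
Q^40 = (Q^20)² = [[31,269],[269,648]]
Q^80 = (Q^40)² = [[670,135],[135,535]]
F_80 mod 886 = Q^80[0][1] = 135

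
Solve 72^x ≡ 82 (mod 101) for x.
6

Baby-step giant-step with step n = ⌈√101⌉ = 11.
Baby steps 72^j mod 101 (j:value) for j=0..10: 0:1, 1:72, 2:33, 3:53, 4:79, 5:32, 6:82, 7:46, 8:80, 9:3, 10:14.
h = 82 is already in the table at j=6, so x = 6.
Check: 72^6 ≡ 82 (mod 101).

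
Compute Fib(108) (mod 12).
0

Matrix identity: Q^n = [[F_(n+1), F_n], [F_n, F_(n-1)]] with Q = [[1,1],[1,0]].
n = 108 = 1101100₂. Square-and-multiply, entries mod 12:
Q^1 = [[1,1],[1,0]]
Q^3 = (Q^1)²·Q = [[3,2],[2,1]]
Q^6 = (Q^3)² = [[1,8],[8,5]]
Q^13 = (Q^6)²·Q = [[5,5],[5,0]]
Q^27 = (Q^13)²·Q = [[3,2],[2,1]]
Q^54 = (Q^27)² = [[1,8],[8,5]]
Q^108 = (Q^54)² = [[5,0],[0,5]]
F_108 mod 12 = Q^108[0][1] = 0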